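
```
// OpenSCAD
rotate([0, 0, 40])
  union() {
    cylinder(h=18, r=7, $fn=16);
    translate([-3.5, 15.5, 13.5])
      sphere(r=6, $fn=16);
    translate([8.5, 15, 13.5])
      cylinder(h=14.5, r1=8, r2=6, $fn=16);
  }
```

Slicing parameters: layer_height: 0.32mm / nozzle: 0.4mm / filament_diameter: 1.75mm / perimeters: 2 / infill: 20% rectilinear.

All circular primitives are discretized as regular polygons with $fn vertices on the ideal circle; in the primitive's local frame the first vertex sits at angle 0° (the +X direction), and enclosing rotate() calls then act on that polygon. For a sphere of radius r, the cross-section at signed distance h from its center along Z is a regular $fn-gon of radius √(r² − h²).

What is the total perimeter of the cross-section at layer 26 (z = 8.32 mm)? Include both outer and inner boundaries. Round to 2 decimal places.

At z = 8.32 mm: the r=7 cylinder contributes a regular 16-gon of circumradius 7 (perimeter = 2·16·7.000·sin(180°/16) = 43.70 mm); the r=6 sphere at (-3.5, 15.5) slices to a regular 16-gon of circumradius 3.028 (√(r²−h²) with h=5.18 from center) (perimeter = 2·16·3.028·sin(180°/16) = 18.90 mm); the cone at (8.5, 15) does not reach this height (z outside [13.5, 28]); Merging all regions: the 2 present regions are separate (no shared area or edge), so areas and boundary lengths simply add and each stays a separate island — boundary = 62.60 mm; (rotated 40° about Z; rotation is an isometry so areas/perimeters/island counts are preserved). Overall, the cross-section has 2 separate islands. Total boundary length (outer) = 62.60 mm.

62.60 mm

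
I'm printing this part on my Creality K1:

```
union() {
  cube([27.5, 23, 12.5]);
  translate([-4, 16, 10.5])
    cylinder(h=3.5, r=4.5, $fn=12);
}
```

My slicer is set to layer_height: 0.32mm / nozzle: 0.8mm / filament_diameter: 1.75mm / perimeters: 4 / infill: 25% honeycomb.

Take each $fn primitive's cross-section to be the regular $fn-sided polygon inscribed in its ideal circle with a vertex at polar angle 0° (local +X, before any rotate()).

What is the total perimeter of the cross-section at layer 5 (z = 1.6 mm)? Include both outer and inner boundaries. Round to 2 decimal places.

101.00 mm

At z = 1.6 mm: the 27.5×23 cube contributes its full rectangle (perimeter 101.00 mm); the cylinder at (-4, 16) is not intersected at this z (z outside [10.5, 14]); Merging all regions: only the 27.5×23 cube is present, so the union is just that shape — boundary = 101.00 mm. Overall, the cross-section is a single solid region. Total boundary length (outer) = 101.00 mm.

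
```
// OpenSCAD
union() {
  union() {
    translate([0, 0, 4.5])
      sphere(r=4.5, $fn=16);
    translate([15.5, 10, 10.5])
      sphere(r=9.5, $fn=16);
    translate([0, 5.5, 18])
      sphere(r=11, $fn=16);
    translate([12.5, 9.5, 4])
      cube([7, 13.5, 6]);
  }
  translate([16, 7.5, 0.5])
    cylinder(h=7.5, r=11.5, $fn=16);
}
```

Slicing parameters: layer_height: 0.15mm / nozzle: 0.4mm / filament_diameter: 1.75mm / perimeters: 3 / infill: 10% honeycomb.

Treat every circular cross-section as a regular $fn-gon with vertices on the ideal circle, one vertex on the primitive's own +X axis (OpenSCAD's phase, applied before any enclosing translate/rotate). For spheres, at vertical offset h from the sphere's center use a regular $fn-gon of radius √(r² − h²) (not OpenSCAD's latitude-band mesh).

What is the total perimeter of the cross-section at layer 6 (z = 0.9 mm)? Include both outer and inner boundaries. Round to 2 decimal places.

At z = 0.9 mm: the r=4.5 sphere contributes a regular 16-gon of circumradius √(4.5²−3.6²) = 2.700 (perimeter = 2·16·2.700·sin(180°/16) = 16.86 mm); the sphere at (15.5, 10) is not intersected at this z (|z−center|=9.600 > r=9.5); the sphere at (0, 5.5) is absent (|z−center|=17.100 > r=11); the cube at (12.5, 9.5) does not reach this height (z outside [4, 10]); Combining (union): only the r=4.5 sphere is present, so the union is just that shape — boundary = 16.86 mm; the cylinder at (16, 7.5): section is a regular 16-gon, circumradius r=11.5 (perimeter = 2·16·11.500·sin(180°/16) = 71.79 mm); Combining (union): the 2 present regions are separate (no shared area or edge), so areas and boundary lengths simply add and each stays a separate island — boundary = 88.65 mm. Overall, the cross-section has 2 separate islands. Total boundary length (outer) = 88.65 mm.

88.65 mm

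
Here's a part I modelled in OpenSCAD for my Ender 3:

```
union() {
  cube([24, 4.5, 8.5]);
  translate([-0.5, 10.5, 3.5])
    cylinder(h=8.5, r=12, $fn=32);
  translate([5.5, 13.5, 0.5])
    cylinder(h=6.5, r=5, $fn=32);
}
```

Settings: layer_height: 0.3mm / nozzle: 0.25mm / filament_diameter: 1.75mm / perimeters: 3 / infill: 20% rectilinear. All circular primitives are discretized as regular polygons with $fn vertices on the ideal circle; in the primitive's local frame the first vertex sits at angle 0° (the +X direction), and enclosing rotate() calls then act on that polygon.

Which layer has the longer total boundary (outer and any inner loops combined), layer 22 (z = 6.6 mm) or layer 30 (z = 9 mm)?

Layer 22 (z = 6.6): the cube (footprint 24×4.5) is included at this height (perimeter 57.00 mm); the r=12 cylinder at (-0.5, 10.5) gives a regular 32-gon of circumradius 12 (constant along its height) (perimeter = 2·32·12.000·sin(180°/32) = 75.28 mm); the cylinder at (5.5, 13.5): section is a regular 32-gon, circumradius r=5 (perimeter = 2·32·5.000·sin(180°/32) = 31.37 mm); Merging all regions: the regions partially overlap (shared area 113.88 mm²), so the edge portions inside another operand are dropped and the merged outline is re-measured after clipping — boundary = 106.18 mm. So its perimeter = 106.18 mm. Layer 30 (z = 9): the cube does not reach this height (z outside [0, 8.5]); the r=12 cylinder at (-0.5, 10.5) contributes a regular 32-gon of circumradius 12 (perimeter = 2·32·12.000·sin(180°/32) = 75.28 mm); the cylinder at (5.5, 13.5) is absent (z outside [0.5, 7]); Taking the union: only the r=12 cylinder at (-0.5, 10.5) is present, so the union is just that shape — boundary = 75.28 mm. So its perimeter = 75.28 mm. Layer 22 is larger (106.18 vs 75.28 mm).

layer 22 (z = 6.6 mm)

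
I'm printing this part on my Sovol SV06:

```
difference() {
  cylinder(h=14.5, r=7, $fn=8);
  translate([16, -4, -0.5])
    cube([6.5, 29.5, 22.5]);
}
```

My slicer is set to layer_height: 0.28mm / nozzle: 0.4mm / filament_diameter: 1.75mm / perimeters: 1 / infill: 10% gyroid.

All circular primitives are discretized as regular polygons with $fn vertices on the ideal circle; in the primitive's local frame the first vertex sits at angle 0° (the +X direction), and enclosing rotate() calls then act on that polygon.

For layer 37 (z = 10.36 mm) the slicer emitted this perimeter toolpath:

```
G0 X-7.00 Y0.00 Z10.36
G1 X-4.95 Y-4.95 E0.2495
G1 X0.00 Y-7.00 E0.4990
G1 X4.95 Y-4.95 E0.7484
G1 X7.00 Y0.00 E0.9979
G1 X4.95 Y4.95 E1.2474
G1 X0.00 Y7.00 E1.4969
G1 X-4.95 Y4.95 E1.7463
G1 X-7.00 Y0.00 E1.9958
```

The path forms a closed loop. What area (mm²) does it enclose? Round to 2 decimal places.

138.60 mm²

Apply the shoelace formula to the sequence of (X, Y) vertices; enclosed area = 138.60 mm².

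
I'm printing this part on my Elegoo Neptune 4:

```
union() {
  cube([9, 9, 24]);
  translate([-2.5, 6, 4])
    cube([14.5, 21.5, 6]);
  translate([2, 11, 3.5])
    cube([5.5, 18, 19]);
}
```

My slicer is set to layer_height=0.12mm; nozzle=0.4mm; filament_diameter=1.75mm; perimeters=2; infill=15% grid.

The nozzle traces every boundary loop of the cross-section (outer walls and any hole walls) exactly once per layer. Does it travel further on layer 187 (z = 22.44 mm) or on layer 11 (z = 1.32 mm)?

layer 187 (z = 22.44 mm)

Layer 187 (z = 22.44): the cube (footprint 9×9) is included at this height (perimeter 36.00 mm); the cube at (-2.5, 6) is not intersected at this z (z outside [4, 10]); the cube at (2, 11) (footprint 5.5×18) is included at this height (perimeter 47.00 mm); Merging all regions: the 2 present regions are separate (no shared area or edge), so areas and boundary lengths simply add and each stays a separate island — boundary = 83.00 mm. So its perimeter = 83.00 mm. Layer 11 (z = 1.32): the 9×9 cube contributes its full rectangle (perimeter 36.00 mm); the cube at (-2.5, 6) is absent (z outside [4, 10]); the cube at (2, 11) is not intersected at this z (z outside [3.5, 22.5]); Merging all regions: only the 9×9 cube is present, so the union is just that shape — boundary = 36.00 mm. So its perimeter = 36.00 mm. Layer 187 is larger (83.00 vs 36.00 mm).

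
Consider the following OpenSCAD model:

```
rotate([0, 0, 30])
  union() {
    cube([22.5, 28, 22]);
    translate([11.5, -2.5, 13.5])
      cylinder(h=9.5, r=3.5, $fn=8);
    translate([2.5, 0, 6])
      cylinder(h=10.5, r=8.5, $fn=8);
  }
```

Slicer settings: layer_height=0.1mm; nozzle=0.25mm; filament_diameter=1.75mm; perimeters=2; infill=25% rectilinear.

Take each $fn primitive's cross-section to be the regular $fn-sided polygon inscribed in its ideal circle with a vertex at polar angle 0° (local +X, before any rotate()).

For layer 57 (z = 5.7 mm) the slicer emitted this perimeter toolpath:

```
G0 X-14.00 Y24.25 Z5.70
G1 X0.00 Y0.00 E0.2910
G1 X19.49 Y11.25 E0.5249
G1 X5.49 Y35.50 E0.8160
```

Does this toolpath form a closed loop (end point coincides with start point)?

Start point (G0): (-14.00, 24.25). End point (last G1): the path does not return to the start — open.

no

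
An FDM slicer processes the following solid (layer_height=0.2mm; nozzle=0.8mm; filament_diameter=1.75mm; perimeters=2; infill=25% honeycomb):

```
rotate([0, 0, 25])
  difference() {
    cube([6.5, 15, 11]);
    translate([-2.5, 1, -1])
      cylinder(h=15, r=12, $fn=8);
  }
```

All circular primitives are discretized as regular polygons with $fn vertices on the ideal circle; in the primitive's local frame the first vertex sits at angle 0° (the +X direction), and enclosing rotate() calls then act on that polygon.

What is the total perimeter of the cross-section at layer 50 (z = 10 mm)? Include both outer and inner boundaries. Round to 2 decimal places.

At z = 10 mm: the cube is present — its section is the full 6.5×15 rectangle (perimeter 43.00 mm); the r=12 cylinder at (-2.5, 1) gives a regular 8-gon of circumradius 12 (constant along its height) (perimeter = 2·8·12.000·sin(180°/8) = 73.48 mm); Taking the first minus the rest: starting from the 6.5×15 cube, the r=12 cylinder at (-2.5, 1) partially overlaps it — only the 68.75 mm² overlap (of its 407.29 mm²) is removed, clipping the outline — boundary = 24.12 mm; (rotated 25° about Z; rotation is an isometry so areas/perimeters/island counts are preserved). Overall, the cross-section is a single solid region. Total boundary length (outer) = 24.12 mm.

24.12 mm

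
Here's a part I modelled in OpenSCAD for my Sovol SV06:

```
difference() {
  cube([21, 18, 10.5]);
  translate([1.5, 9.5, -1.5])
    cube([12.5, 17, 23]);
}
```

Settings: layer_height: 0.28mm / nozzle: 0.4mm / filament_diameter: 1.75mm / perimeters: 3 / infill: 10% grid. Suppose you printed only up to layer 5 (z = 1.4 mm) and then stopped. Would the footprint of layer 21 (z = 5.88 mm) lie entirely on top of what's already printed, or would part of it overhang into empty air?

entirely on top

Compare the two slices. At z = 1.4: the cube (footprint 21×18) is included at this height (area 378.00 mm²); the 12.5×17 cube at (1.5, 9.5) contributes its full rectangle (area 212.50 mm²); Taking the first minus the rest: starting from the 21×18 cube (378.00 mm²), the 12.5×17 cube at (1.5, 9.5) partially overlaps it — only the 106.25 mm² overlap (of its 212.50 mm²) is removed, clipping the outline — area = 271.75 mm². At z = 5.88: the cube is present — its section is the full 21×18 rectangle (area 378.00 mm²); the cube at (1.5, 9.5) is present — its section is the full 12.5×17 rectangle (area 212.50 mm²); Taking the first minus the rest: starting from the 21×18 cube (378.00 mm²), the 12.5×17 cube at (1.5, 9.5) partially overlaps it — only the 106.25 mm² overlap (of its 212.50 mm²) is removed, clipping the outline — area = 271.75 mm². Checking containment: the cross-section at z = 5.88 is a subset of the cross-section at z = 1.4.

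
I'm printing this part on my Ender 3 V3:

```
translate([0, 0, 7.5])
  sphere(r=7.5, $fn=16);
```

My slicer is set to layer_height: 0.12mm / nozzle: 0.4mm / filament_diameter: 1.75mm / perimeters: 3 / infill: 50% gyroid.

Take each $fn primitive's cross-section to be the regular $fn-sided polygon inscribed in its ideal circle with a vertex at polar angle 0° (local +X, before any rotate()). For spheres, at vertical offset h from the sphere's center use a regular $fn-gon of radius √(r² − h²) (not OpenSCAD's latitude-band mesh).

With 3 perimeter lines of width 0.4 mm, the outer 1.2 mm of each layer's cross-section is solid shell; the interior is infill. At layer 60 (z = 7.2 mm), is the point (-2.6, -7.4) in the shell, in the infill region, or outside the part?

outside

At z = 7.2 mm: the r=7.5 sphere contributes a regular 16-gon of circumradius √(7.5²−0.3²) = 7.494. Overall, the cross-section is a single solid region. The nearest boundary edge runs (-2.87, -6.92)→(-0.00, -7.49); distance from the point to it = 0.42 mm. The point is not inside any of the regions above, so it lies outside the cross-section (0.42 mm from the nearest boundary).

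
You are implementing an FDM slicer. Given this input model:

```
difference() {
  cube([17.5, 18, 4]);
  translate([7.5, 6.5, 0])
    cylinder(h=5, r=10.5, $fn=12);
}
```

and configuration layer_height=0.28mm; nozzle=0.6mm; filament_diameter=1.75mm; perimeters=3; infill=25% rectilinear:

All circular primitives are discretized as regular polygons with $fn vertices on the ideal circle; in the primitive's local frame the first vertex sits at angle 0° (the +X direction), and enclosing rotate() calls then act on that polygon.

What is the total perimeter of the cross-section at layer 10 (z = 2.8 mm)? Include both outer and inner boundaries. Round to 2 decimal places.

At z = 2.8 mm: the 17.5×18 cube contributes its full rectangle (perimeter 71.00 mm); the r=10.5 cylinder at (7.5, 6.5) contributes a regular 12-gon of circumradius 10.5 (perimeter = 2·12·10.500·sin(180°/12) = 65.22 mm); Subtracting the remaining from the first: starting from the 17.5×18 cube, the r=10.5 cylinder at (7.5, 6.5) partially overlaps it — only the 261.88 mm² overlap (of its 330.75 mm²) is removed, clipping the outline — boundary = 66.84 mm. Overall, the cross-section has 2 separate islands. Total boundary length (outer) = 66.84 mm.

66.84 mm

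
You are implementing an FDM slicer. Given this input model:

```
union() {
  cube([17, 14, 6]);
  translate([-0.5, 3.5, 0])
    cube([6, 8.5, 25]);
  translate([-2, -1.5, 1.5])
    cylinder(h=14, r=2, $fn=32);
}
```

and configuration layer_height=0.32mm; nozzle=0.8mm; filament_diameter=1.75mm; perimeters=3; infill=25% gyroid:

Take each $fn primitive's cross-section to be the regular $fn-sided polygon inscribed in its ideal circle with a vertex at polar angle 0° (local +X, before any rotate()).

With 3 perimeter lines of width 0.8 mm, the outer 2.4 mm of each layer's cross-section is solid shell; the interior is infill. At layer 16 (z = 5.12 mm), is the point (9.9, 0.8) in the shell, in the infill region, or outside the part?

shell

At z = 5.12 mm: the cube (footprint 17×14) is included at this height; the cube at (-0.5, 3.5) is present — its section is the full 6×8.5 rectangle; the r=2 cylinder at (-2, -1.5) gives a regular 32-gon of circumradius 2 (constant along its height); Taking the union: the regions partially overlap (shared area 46.75 mm²), so overlapping operands fuse into one piece — 2 connected regions. Overall, the cross-section has 2 separate islands. The nearest boundary edge runs (17.00, 0.00)→(0.00, 0.00); distance from the point to it = 0.80 mm. (Shell/infill is judged within the island containing the point — the largest one.) The point is inside the cross-section, 0.80 mm from the nearest boundary — within the 2.4 mm shell band (3 × 0.8).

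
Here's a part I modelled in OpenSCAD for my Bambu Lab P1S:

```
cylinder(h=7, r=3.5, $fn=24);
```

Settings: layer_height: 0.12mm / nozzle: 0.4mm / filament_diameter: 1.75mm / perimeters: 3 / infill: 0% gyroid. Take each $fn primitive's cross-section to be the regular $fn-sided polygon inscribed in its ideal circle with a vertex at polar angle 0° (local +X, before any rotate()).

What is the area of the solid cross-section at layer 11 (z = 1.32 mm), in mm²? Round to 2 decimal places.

At z = 1.32 mm: the r=3.5 cylinder contributes a regular 24-gon of circumradius 3.5 (area = (24/2)·3.500²·sin(360°/24) = 38.05 mm²). Overall, the cross-section is a single solid region. Net area = 38.05 mm².

38.05 mm²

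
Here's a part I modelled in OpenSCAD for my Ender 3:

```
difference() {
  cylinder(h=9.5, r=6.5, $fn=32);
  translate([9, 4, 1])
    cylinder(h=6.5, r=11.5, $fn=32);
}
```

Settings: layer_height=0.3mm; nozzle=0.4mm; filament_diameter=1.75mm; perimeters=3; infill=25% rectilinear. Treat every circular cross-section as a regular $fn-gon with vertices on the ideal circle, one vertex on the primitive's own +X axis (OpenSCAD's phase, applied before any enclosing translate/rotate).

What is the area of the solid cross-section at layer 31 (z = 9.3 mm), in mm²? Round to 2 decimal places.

131.88 mm²

At z = 9.3 mm: the cylinder: section is a regular 32-gon, circumradius r=6.5 (area = (32/2)·6.500²·sin(360°/32) = 131.88 mm²); the cylinder at (9, 4) is absent (z outside [1, 7.5]); After the difference (first − rest): none of the subtracted shapes is present at this height, so the r=6.5 cylinder is unchanged — area = 131.88 mm². Overall, the cross-section is a single solid region. Net area = 131.88 mm².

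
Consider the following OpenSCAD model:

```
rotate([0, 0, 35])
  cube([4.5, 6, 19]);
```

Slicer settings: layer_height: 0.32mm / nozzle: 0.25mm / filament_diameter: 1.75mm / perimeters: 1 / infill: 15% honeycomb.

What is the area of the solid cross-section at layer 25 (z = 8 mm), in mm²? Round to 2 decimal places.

27.00 mm²

At z = 8 mm: the 4.5×6 cube contributes its full rectangle (area 27.00 mm²); (rotated 35° about Z; rotation is an isometry so areas/perimeters/island counts are preserved). Overall, the cross-section is a single solid region. Net area = 27.00 mm².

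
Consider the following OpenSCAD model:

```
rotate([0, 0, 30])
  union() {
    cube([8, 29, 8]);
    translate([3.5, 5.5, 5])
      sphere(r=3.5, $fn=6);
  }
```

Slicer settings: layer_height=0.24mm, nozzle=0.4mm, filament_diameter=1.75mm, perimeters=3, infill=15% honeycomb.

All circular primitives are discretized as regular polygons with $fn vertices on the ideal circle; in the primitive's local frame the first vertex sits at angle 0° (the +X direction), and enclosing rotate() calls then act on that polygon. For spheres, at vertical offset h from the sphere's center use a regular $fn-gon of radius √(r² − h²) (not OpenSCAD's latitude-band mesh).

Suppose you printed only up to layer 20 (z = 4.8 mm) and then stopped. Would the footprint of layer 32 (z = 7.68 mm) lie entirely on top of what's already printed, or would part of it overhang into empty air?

Compare the two slices. At z = 4.8: the cube is present — its section is the full 8×29 rectangle (area 232.00 mm²); the r=3.5 sphere at (3.5, 5.5) contributes a regular 6-gon of circumradius √(3.5²−0.2²) = 3.494 (area = (6/2)·3.494²·sin(360°/6) = 31.72 mm²); Combining (union): the r=3.5 sphere at (3.5, 5.5) lies entirely inside the 8×29 cube, so the union is just the 8×29 cube — area = 232.00 mm²; (whole slice rotated 30° about Z — lengths, areas and connectivity unchanged). At z = 7.68: the 8×29 cube contributes its full rectangle (area 232.00 mm²); the r=3.5 sphere at (3.5, 5.5) contributes a regular 6-gon of circumradius √(3.5²−2.68²) = 2.251 (area = (6/2)·2.251²·sin(360°/6) = 13.17 mm²); Combining (union): the r=3.5 sphere at (3.5, 5.5) lies entirely inside the 8×29 cube, so the union is just the 8×29 cube — area = 232.00 mm²; (rotated 30° about Z; rotation is an isometry so areas/perimeters/island counts are preserved). Checking containment: the cross-section at z = 7.68 is a subset of the cross-section at z = 4.8.

entirely on top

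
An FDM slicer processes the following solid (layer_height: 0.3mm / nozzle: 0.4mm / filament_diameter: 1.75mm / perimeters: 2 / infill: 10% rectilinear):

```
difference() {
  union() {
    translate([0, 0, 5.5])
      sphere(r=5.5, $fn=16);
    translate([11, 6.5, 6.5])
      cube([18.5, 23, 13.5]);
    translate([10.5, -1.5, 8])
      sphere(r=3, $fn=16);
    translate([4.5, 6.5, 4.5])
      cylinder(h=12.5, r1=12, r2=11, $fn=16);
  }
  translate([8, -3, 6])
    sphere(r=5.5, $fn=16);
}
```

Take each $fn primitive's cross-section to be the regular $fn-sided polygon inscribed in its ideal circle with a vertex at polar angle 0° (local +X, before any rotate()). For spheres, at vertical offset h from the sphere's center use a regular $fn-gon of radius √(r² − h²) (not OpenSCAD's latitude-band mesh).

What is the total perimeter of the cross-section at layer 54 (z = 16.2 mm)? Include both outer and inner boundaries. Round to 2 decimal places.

At z = 16.2 mm: the sphere is absent (|z−center|=10.700 > r=5.5); the cube at (11, 6.5) is present — its section is the full 18.5×23 rectangle (perimeter 83.00 mm); the sphere at (10.5, -1.5) is absent (|z−center|=8.200 > r=3); the cone at (4.5, 6.5): at t=0.936 of its height the radius interpolates to r₁+(r₂−r₁)t = 11.064, giving a regular 16-gon of that circumradius (perimeter = 2·16·11.064·sin(180°/16) = 69.07 mm); Combining (union): the regions partially overlap (shared area 27.18 mm²), so the edge portions inside another operand are dropped and the merged outline is re-measured after clipping — boundary = 128.57 mm; the sphere at (8, -3) is not intersected at this z (|z−center|=10.200 > r=5.5); After the difference (first − rest): none of the subtracted shapes is present at this height, so that combined region is unchanged — boundary = 128.57 mm. Overall, the cross-section is a single solid region. Total boundary length (outer) = 128.57 mm.

128.57 mm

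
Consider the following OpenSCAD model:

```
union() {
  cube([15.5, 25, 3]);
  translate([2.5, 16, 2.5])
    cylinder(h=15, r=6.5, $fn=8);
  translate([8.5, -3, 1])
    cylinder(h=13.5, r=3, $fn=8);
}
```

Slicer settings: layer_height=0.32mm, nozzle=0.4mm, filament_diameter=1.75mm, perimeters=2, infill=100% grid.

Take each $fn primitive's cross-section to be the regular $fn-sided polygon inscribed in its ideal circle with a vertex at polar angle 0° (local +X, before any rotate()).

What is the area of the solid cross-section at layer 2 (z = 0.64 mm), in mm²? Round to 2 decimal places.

At z = 0.64 mm: the 15.5×25 cube contributes its full rectangle (area 387.50 mm²); the cylinder at (2.5, 16) does not reach this height (z outside [2.5, 17.5]); the cylinder at (8.5, -3) does not reach this height (z outside [1, 14.5]); Combining (union): only the 15.5×25 cube is present, so the union is just that shape — area = 387.50 mm². Overall, the cross-section is a single solid region. Net area = 387.50 mm².

387.50 mm²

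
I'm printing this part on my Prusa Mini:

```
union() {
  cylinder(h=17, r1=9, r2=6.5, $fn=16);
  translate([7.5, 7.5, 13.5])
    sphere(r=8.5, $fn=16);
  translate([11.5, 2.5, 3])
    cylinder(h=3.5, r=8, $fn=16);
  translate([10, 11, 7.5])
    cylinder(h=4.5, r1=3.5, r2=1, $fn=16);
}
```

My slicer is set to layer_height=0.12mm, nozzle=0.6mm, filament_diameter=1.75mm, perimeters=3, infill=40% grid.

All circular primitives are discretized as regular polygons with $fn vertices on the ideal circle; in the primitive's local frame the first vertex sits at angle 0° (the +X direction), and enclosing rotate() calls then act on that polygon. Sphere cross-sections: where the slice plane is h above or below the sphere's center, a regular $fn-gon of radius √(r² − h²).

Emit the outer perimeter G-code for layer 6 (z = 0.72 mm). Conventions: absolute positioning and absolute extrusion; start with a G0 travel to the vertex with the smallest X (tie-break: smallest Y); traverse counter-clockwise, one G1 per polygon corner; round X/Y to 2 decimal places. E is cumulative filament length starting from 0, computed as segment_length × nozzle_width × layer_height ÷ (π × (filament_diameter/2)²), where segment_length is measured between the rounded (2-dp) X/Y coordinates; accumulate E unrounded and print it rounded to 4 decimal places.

At z = 0.72 mm: the cone (r1=9→r2=6.5) has section circumradius 8.894 here — a regular 16-gon; the sphere at (7.5, 7.5) is not intersected at this z (|z−center|=12.780 > r=8.5); the cylinder at (11.5, 2.5) does not reach this height (z outside [3, 6.5]); the cone at (10, 11) does not reach this height (z outside [7.5, 12]); Combining (union): only the cone is present, so the union is just that shape — 1 connected region. The outline is a single polygon with 16 vertices. Extrusion per mm of travel: 0.6 × 0.12 / (π × 0.875²) = 0.029934. Accumulating E over each segment gives final E = 1.6621.

G0 X-8.89 Y0.00 Z0.72
G1 X-8.22 Y-3.40 E0.1037
G1 X-6.29 Y-6.29 E0.2078
G1 X-3.40 Y-8.22 E0.3118
G1 X0.00 Y-8.89 E0.4155
G1 X3.40 Y-8.22 E0.5193
G1 X6.29 Y-6.29 E0.6233
G1 X8.22 Y-3.40 E0.7273
G1 X8.89 Y0.00 E0.8310
G1 X8.22 Y3.40 E0.9348
G1 X6.29 Y6.29 E1.0388
G1 X3.40 Y8.22 E1.1428
G1 X0.00 Y8.89 E1.2466
G1 X-3.40 Y8.22 E1.3503
G1 X-6.29 Y6.29 E1.4543
G1 X-8.22 Y3.40 E1.5583
G1 X-8.89 Y0.00 E1.6621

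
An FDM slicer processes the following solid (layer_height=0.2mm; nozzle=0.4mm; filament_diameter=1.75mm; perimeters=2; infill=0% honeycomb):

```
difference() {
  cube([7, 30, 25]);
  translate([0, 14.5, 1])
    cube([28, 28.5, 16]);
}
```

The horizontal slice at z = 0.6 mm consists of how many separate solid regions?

At z = 0.6 mm: the cube (footprint 7×30) is included at this height; the cube at (0, 14.5) is absent (z outside [1, 17]); Taking the first minus the rest: none of the subtracted shapes is present at this height, so the 7×30 cube is unchanged — 1 connected region. The result has 1 disconnected region.

1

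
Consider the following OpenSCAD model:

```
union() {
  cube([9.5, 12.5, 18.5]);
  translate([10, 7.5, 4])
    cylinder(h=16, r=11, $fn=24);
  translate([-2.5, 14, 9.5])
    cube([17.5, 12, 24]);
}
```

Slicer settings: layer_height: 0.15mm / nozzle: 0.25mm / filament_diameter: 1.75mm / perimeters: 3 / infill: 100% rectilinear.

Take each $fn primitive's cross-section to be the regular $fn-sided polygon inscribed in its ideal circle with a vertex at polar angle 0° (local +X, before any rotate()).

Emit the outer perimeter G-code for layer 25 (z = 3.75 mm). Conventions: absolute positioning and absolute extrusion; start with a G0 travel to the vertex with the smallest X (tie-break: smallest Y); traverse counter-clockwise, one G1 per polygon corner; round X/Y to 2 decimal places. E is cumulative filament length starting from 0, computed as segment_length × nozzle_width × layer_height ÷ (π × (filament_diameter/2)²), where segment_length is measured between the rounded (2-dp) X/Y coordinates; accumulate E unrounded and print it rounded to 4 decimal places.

At z = 3.75 mm: the 9.5×12.5 cube contributes its full rectangle; the cylinder at (10, 7.5) is absent (z outside [4, 20]); the cube at (-2.5, 14) is not intersected at this z (z outside [9.5, 33.5]); Merging all regions: only the 9.5×12.5 cube is present, so the union is just that shape — 1 connected region. The outline is a single polygon with 4 vertices. Extrusion per mm of travel: 0.25 × 0.15 / (π × 0.875²) = 0.015591. Accumulating E over each segment gives final E = 0.6860.

G0 X0.00 Y0.00 Z3.75
G1 X9.50 Y0.00 E0.1481
G1 X9.50 Y12.50 E0.3430
G1 X0.00 Y12.50 E0.4911
G1 X0.00 Y0.00 E0.6860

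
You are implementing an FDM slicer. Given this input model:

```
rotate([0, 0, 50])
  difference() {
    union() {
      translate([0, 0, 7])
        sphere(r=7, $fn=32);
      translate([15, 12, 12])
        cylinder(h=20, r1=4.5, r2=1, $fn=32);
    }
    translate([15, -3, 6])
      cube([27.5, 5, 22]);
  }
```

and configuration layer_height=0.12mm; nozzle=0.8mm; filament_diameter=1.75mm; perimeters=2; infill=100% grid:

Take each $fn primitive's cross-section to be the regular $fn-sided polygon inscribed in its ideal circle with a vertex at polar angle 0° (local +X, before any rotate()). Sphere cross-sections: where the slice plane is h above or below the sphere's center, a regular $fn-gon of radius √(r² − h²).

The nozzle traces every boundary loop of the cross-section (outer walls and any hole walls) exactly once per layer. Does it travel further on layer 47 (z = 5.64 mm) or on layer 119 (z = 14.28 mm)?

layer 47 (z = 5.64 mm)

Layer 47 (z = 5.64): the r=7 sphere contributes a regular 32-gon of circumradius √(7²−1.36²) = 6.867 (perimeter = 2·32·6.867·sin(180°/32) = 43.07 mm); the cone at (15, 12) is absent (z outside [12, 32]); Taking the union: only the r=7 sphere is present, so the union is just that shape — boundary = 43.07 mm; the cube at (15, -3) is absent (z outside [6, 28]); Subtracting the remaining from the first: none of the subtracted shapes is present at this height, so the result so far is unchanged — boundary = 43.07 mm; (whole slice rotated 50° about Z — lengths, areas and connectivity unchanged). So its perimeter = 43.07 mm. Layer 119 (z = 14.28): the sphere does not reach this height (|z−center|=7.280 > r=7); the cone at (15, 12) (r1=4.5→r2=1) has section circumradius 4.101 here — a regular 32-gon (perimeter = 2·32·4.101·sin(180°/32) = 25.73 mm); Combining (union): only the cone at (15, 12) is present, so the union is just that shape — boundary = 25.73 mm; the 27.5×5 cube at (15, -3) contributes its full rectangle (perimeter 65.00 mm); Subtracting the remaining from the first: starting from the result so far, the 27.5×5 cube at (15, -3) misses the remaining region (no effect) — boundary = 25.73 mm; (rotated 50° about Z; rotation is an isometry so areas/perimeters/island counts are preserved). So its perimeter = 25.73 mm. Layer 47 is larger (43.07 vs 25.73 mm).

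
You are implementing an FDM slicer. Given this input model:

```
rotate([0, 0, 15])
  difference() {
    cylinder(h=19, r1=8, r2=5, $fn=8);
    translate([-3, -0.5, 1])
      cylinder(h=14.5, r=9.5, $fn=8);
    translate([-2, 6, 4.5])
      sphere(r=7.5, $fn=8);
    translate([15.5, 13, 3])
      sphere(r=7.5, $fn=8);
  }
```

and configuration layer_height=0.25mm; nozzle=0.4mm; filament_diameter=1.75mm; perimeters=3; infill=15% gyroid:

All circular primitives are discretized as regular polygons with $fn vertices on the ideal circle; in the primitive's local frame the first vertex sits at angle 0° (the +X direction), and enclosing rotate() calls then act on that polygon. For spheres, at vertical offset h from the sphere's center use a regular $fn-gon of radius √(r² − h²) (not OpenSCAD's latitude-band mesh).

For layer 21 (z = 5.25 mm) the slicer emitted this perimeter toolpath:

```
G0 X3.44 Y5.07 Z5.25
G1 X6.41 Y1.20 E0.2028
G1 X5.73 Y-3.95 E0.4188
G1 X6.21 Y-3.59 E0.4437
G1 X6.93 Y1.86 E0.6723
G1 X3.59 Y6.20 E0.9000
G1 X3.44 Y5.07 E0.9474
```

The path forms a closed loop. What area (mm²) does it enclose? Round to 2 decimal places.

Apply the shoelace formula to the sequence of (X, Y) vertices; enclosed area = 6.49 mm².

6.49 mm²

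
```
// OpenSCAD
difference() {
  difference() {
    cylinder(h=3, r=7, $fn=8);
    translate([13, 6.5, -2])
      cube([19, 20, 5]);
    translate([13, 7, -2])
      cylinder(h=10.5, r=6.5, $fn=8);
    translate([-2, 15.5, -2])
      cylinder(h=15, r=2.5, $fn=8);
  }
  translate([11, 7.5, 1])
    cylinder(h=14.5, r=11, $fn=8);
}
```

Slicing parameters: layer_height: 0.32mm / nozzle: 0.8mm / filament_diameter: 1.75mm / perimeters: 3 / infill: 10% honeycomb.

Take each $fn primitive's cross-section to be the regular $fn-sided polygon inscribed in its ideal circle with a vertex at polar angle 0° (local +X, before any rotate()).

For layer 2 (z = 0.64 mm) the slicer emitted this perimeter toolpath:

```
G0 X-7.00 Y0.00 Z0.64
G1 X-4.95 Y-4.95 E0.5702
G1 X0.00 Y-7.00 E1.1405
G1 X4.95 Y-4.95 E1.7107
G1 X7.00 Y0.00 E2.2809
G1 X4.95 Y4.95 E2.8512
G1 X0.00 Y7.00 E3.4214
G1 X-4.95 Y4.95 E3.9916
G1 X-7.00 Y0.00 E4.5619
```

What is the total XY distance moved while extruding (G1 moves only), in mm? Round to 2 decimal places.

Sum the Euclidean lengths of each G1 segment: total = 42.86 mm.

42.86 mm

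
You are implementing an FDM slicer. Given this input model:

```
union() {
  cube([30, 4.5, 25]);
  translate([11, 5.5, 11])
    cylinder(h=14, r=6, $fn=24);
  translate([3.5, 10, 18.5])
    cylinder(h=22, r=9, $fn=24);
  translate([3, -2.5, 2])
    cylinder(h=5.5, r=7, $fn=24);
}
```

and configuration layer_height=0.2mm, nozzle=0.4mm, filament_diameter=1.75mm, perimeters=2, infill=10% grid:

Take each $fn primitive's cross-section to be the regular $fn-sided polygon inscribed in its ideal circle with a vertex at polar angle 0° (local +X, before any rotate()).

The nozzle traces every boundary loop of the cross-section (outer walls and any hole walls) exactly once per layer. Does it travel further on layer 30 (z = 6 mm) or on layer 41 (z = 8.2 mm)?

layer 30 (z = 6 mm)

Layer 30 (z = 6): the 30×4.5 cube contributes its full rectangle (perimeter 69.00 mm); the cylinder at (11, 5.5) is absent (z outside [11, 25]); the cylinder at (3.5, 10) does not reach this height (z outside [18.5, 40.5]); the r=7 cylinder at (3, -2.5) gives a regular 24-gon of circumradius 7 (constant along its height) (perimeter = 2·24·7.000·sin(180°/24) = 43.86 mm); Combining (union): the regions partially overlap (shared area 33.73 mm²), so the edge portions inside another operand are dropped and the merged outline is re-measured after clipping — boundary = 88.11 mm. So its perimeter = 88.11 mm. Layer 41 (z = 8.2): the cube (footprint 30×4.5) is included at this height (perimeter 69.00 mm); the cylinder at (11, 5.5) does not reach this height (z outside [11, 25]); the cylinder at (3.5, 10) does not reach this height (z outside [18.5, 40.5]); the cylinder at (3, -2.5) is not intersected at this z (z outside [2, 7.5]); Merging all regions: only the 30×4.5 cube is present, so the union is just that shape — boundary = 69.00 mm. So its perimeter = 69.00 mm. Layer 30 is larger (88.11 vs 69.00 mm).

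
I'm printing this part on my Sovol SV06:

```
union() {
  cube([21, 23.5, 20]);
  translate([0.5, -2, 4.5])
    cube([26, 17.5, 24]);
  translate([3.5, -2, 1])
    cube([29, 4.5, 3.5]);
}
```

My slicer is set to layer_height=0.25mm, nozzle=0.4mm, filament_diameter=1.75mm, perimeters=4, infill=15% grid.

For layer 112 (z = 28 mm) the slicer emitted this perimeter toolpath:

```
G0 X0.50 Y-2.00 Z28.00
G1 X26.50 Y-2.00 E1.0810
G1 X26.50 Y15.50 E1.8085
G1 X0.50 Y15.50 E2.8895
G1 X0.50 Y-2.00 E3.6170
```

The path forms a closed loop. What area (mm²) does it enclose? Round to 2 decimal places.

Apply the shoelace formula to the sequence of (X, Y) vertices; enclosed area = 455.00 mm².

455.00 mm²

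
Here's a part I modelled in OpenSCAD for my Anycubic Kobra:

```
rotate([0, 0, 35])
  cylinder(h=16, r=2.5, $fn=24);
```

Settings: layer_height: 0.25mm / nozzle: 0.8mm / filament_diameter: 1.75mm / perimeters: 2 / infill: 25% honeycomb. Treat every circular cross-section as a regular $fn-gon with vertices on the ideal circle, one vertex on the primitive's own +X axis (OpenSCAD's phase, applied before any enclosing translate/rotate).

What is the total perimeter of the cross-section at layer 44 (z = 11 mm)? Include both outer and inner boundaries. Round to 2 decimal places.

At z = 11 mm: the r=2.5 cylinder gives a regular 24-gon of circumradius 2.5 (constant along its height) (perimeter = 2·24·2.500·sin(180°/24) = 15.66 mm); (rotated 35° about Z; rotation is an isometry so areas/perimeters/island counts are preserved). Overall, the cross-section is a single solid region. Total boundary length (outer) = 15.66 mm.

15.66 mm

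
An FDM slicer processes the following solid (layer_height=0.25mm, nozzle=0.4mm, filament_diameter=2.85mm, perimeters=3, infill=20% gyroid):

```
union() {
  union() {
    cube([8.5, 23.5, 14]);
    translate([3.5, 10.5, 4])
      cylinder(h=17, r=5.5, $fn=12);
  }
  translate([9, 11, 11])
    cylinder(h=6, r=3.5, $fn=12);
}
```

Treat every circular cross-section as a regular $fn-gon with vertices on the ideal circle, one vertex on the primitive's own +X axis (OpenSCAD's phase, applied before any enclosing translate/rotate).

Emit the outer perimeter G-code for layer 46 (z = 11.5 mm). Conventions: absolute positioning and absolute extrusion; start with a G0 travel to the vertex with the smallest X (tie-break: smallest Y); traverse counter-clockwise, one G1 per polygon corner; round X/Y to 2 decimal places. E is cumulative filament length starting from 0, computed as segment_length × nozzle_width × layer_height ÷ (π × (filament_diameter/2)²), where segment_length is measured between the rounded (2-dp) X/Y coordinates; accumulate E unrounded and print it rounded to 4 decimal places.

At z = 11.5 mm: the cube is present — its section is the full 8.5×23.5 rectangle; the r=5.5 cylinder at (3.5, 10.5) gives a regular 12-gon of circumradius 5.5 (constant along its height); Combining (union): the regions partially overlap (shared area 79.25 mm²), so overlapping operands fuse into one piece — 1 connected region; the r=3.5 cylinder at (9, 11) gives a regular 12-gon of circumradius 3.5 (constant along its height); Merging all regions: the regions partially overlap (shared area 15.88 mm²), so overlapping operands fuse into one piece — 1 connected region. The outline is a single polygon with 18 vertices. Extrusion per mm of travel: 0.4 × 0.25 / (π × 1.425²) = 0.015675. Accumulating E over each segment gives final E = 1.1036.

G0 X-2.00 Y10.50 Z11.50
G1 X-1.26 Y7.75 E0.0446
G1 X0.00 Y6.49 E0.0726
G1 X0.00 Y0.00 E0.1743
G1 X8.50 Y0.00 E0.3075
G1 X8.50 Y7.63 E0.4272
G1 X9.00 Y7.50 E0.4353
G1 X10.75 Y7.97 E0.4637
G1 X12.03 Y9.25 E0.4920
G1 X12.50 Y11.00 E0.5204
G1 X12.03 Y12.75 E0.5488
G1 X10.75 Y14.03 E0.5772
G1 X9.00 Y14.50 E0.6056
G1 X8.50 Y14.37 E0.6137
G1 X8.50 Y23.50 E0.7568
G1 X0.00 Y23.50 E0.8901
G1 X0.00 Y14.51 E1.0310
G1 X-1.26 Y13.25 E1.0589
G1 X-2.00 Y10.50 E1.1036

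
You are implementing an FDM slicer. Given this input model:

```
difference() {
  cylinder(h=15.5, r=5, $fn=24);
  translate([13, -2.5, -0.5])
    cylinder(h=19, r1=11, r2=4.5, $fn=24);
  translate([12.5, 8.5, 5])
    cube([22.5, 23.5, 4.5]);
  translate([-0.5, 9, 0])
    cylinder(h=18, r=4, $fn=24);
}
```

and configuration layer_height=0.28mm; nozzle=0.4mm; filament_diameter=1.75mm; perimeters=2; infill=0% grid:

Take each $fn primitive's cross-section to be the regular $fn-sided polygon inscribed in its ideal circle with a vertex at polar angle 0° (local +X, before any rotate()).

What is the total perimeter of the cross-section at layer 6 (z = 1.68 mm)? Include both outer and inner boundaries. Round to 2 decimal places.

30.75 mm

At z = 1.68 mm: the cylinder: section is a regular 24-gon, circumradius r=5 (perimeter = 2·24·5.000·sin(180°/24) = 31.33 mm); the cone at (13, -2.5) contributes a regular 24-gon of circumradius 10.254 (interpolated between r1=11 and r2=4.5 at t=0.115) (perimeter = 2·24·10.254·sin(180°/24) = 64.25 mm); the cube at (12.5, 8.5) is absent (z outside [5, 9.5]); the r=4 cylinder at (-0.5, 9) gives a regular 24-gon of circumradius 4 (constant along its height) (perimeter = 2·24·4.000·sin(180°/24) = 25.06 mm); Subtracting the remaining from the first: starting from the r=5 cylinder, the cone at (13, -2.5) partially overlaps it — only the 8.95 mm² overlap (of its 326.57 mm²) is removed, clipping the outline; the r=4 cylinder at (-0.5, 9) misses the remaining region (no effect) — boundary = 30.75 mm. Overall, the cross-section is a single solid region. Total boundary length (outer) = 30.75 mm.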